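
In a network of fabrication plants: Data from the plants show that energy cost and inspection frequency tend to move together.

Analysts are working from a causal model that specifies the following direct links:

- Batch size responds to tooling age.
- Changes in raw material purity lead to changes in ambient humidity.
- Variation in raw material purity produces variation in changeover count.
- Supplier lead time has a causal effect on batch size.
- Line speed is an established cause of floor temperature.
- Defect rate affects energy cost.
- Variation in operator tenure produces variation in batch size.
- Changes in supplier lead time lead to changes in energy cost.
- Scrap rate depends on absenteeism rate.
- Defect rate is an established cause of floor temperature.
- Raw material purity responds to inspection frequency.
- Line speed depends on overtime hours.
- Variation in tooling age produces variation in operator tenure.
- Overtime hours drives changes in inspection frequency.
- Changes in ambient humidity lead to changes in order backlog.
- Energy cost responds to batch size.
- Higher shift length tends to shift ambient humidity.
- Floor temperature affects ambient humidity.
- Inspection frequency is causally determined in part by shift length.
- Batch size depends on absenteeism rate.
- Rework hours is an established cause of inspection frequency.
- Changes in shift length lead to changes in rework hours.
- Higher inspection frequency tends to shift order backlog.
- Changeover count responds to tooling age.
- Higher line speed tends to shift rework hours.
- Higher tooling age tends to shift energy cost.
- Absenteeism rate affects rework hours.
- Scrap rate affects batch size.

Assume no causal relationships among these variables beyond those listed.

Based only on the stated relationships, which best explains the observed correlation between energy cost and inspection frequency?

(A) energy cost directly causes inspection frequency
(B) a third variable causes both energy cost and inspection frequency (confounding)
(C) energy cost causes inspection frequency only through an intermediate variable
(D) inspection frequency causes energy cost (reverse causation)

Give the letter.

Absenteeism rate causes energy cost (absenteeism rate → batch size → energy cost) and inspection frequency (absenteeism rate → rework hours → inspection frequency) — a common cause creating the correlation.
There is no stated path from energy cost to inspection frequency or from inspection frequency to energy cost, so neither direct nor reverse causation applies.

B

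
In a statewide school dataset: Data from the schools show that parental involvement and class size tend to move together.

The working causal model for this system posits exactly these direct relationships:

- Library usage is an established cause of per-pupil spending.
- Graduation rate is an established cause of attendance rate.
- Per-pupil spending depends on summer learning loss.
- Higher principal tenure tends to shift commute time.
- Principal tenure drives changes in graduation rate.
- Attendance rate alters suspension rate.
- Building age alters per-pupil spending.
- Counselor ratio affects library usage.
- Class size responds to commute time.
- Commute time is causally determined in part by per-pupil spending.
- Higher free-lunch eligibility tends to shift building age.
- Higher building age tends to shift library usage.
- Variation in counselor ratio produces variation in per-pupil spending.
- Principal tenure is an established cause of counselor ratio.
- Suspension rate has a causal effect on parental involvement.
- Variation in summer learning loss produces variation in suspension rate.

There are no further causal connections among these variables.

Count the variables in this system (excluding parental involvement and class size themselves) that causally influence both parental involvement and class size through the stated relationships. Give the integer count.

2

The common causes are: principal tenure (to parental involvement via principal tenure → graduation rate → attendance rate → suspension rate → parental involvement; to class size via principal tenure → commute time → class size); summer learning loss (to parental involvement via summer learning loss → suspension rate → parental involvement; to class size via summer learning loss → per-pupil spending → commute time → class size).
Every other variable lacks a causal path to at least one of parental involvement and class size.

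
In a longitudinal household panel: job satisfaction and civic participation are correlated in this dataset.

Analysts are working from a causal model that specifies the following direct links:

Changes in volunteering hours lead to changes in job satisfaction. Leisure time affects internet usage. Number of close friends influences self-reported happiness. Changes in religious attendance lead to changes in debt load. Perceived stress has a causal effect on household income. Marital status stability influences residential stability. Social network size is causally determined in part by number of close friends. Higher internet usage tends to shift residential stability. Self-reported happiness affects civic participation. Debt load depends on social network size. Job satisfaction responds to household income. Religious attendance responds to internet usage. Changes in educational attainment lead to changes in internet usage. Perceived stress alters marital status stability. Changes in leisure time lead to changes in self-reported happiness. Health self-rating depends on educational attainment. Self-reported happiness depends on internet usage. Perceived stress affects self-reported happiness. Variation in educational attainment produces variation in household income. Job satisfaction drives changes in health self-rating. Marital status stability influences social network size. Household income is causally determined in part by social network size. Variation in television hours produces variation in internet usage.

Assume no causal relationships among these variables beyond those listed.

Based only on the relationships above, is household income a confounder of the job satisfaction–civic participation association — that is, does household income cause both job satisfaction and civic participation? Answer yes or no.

Household income has no stated causal path to civic participation. A confounder must cause both variables, so household income does not qualify.

no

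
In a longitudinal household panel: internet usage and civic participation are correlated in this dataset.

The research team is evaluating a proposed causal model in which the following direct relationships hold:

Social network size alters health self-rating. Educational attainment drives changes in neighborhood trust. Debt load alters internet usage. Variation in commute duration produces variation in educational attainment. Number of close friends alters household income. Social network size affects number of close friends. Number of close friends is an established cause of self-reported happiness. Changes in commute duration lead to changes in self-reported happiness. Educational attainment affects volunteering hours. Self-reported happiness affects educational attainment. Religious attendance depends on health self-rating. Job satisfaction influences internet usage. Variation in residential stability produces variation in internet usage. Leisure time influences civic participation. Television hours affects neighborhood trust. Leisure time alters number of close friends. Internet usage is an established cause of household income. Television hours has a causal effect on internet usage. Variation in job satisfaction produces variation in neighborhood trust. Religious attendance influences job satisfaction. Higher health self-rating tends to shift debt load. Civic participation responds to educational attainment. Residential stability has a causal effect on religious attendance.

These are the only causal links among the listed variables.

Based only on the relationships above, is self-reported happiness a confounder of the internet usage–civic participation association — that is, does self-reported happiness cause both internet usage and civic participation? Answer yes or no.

no

Self-reported happiness has no stated causal path to internet usage. A confounder must cause both variables, so self-reported happiness does not qualify.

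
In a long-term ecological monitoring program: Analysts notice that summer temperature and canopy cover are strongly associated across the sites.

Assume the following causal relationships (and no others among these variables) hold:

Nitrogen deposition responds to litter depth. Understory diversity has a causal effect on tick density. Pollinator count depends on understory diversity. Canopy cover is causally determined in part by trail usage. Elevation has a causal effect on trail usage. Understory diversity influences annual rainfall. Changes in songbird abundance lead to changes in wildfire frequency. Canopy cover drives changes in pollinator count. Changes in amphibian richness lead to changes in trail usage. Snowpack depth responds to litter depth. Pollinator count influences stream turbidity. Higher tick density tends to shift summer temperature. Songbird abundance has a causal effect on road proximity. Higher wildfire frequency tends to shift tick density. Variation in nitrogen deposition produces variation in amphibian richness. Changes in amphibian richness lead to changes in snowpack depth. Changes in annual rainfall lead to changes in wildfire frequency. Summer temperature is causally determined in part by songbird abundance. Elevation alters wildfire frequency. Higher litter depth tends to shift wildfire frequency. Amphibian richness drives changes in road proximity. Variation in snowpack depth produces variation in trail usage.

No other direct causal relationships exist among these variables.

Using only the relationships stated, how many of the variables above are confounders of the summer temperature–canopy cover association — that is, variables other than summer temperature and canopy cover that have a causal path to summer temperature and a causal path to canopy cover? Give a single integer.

2

The common causes are: elevation (to summer temperature via elevation → wildfire frequency → tick density → summer temperature; to canopy cover via elevation → trail usage → canopy cover); litter depth (to summer temperature via litter depth → wildfire frequency → tick density → summer temperature; to canopy cover via litter depth → snowpack depth → trail usage → canopy cover).
Every other variable lacks a causal path to at least one of summer temperature and canopy cover.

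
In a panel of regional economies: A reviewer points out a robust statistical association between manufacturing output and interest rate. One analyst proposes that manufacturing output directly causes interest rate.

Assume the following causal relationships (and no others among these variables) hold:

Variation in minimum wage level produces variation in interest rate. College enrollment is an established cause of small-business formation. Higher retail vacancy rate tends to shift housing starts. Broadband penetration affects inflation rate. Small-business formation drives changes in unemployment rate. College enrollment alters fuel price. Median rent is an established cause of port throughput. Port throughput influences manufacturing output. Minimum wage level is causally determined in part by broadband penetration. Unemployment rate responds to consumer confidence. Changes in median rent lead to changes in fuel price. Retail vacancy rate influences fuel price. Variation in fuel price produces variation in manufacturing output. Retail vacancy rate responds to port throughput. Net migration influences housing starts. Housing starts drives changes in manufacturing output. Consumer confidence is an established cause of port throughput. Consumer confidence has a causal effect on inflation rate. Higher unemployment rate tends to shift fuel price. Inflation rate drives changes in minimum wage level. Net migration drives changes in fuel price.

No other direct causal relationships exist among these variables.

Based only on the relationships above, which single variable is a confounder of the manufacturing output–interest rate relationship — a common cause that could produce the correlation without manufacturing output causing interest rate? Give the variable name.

Consumer confidence has a causal path to manufacturing output (consumer confidence → port throughput → manufacturing output) and a separate causal path to interest rate (consumer confidence → inflation rate → minimum wage level → interest rate), so it is a common cause of both.
No stated relationship gives manufacturing output a causal route to interest rate, so the correlation is explained by the shared upstream cause rather than a direct effect.

consumer confidence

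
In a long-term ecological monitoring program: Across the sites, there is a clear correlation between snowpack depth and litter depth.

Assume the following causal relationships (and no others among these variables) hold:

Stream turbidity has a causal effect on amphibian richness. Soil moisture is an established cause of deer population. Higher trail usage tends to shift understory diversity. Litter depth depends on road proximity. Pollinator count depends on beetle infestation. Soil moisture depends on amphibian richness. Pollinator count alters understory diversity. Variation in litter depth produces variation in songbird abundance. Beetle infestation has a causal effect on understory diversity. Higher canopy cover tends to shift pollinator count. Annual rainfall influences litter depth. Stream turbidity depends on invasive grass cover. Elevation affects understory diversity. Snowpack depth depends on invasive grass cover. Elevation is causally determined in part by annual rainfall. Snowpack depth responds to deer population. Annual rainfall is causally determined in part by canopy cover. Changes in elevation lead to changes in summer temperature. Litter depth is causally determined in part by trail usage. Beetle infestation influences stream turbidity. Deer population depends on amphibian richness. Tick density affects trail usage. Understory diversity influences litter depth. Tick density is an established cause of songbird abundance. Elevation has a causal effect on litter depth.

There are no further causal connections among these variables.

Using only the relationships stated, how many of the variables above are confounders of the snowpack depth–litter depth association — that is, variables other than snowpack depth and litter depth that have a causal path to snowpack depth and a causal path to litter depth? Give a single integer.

1

The common causes are: beetle infestation (to snowpack depth via beetle infestation → stream turbidity → amphibian richness → deer population → snowpack depth; to litter depth via beetle infestation → understory diversity → litter depth).
Every other variable lacks a causal path to at least one of snowpack depth and litter depth.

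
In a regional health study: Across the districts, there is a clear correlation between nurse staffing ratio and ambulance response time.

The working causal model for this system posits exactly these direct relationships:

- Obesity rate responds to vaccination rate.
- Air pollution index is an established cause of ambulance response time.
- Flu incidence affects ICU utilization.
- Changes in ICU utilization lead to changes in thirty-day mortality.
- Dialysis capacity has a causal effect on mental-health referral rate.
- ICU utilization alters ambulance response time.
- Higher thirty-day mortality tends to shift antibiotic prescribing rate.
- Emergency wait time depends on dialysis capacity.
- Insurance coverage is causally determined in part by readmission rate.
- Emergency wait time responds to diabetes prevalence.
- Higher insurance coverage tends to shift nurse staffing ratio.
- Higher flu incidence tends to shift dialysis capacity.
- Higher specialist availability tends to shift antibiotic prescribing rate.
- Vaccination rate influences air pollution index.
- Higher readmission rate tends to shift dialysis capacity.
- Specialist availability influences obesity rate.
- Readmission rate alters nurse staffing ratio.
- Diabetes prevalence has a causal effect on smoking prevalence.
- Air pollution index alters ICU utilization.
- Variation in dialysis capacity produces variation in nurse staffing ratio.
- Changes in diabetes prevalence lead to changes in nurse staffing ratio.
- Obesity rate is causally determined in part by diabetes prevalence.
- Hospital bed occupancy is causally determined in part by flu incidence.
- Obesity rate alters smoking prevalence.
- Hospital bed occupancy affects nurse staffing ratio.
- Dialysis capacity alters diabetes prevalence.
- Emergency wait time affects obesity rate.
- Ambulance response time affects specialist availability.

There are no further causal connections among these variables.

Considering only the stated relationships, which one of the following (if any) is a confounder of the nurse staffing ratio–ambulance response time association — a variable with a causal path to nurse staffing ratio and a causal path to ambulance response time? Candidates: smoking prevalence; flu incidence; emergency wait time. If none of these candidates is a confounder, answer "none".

Flu incidence causes nurse staffing ratio (flu incidence → dialysis capacity → nurse staffing ratio) and also causes ambulance response time (flu incidence → ICU utilization → ambulance response time); it is a common cause of both.
Each of the other candidates lacks a causal path to at least one of nurse staffing ratio and ambulance response time, so they do not confound the relationship.

flu incidence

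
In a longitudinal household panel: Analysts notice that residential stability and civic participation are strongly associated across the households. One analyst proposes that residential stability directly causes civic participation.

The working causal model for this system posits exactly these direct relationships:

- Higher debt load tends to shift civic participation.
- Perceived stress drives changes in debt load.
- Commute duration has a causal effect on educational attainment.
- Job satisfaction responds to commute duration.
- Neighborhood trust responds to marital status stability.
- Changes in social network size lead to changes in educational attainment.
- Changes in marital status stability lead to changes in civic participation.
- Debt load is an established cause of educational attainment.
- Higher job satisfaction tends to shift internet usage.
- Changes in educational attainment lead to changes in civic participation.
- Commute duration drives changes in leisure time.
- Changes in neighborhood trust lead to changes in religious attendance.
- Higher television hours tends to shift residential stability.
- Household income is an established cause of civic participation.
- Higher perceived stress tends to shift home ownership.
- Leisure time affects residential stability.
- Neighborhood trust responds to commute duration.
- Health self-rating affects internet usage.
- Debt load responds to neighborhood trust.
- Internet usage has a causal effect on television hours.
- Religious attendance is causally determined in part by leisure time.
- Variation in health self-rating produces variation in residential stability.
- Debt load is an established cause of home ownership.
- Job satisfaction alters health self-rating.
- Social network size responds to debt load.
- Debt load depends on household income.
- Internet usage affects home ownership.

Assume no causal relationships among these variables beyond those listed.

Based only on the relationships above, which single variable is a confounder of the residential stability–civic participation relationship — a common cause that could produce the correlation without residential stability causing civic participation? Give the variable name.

Commute duration has a causal path to residential stability (commute duration → leisure time → residential stability) and a separate causal path to civic participation (commute duration → educational attainment → civic participation), so it is a common cause of both.
No stated relationship gives residential stability a causal route to civic participation, so the correlation is explained by the shared upstream cause rather than a direct effect.

commute duration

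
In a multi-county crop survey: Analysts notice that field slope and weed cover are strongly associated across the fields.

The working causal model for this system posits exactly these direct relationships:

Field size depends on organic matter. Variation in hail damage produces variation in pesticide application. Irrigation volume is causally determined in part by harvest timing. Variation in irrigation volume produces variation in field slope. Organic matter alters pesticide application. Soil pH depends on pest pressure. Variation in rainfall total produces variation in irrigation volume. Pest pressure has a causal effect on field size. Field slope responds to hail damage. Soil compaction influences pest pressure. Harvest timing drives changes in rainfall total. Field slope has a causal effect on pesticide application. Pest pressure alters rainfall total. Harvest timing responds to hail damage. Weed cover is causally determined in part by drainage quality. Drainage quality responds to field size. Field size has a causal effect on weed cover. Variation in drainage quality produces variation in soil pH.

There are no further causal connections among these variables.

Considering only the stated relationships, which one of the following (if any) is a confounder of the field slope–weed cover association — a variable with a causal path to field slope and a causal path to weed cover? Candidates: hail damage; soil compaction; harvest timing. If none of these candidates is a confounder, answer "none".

Soil compaction causes field slope (soil compaction → pest pressure → rainfall total → irrigation volume → field slope) and also causes weed cover (soil compaction → pest pressure → field size → weed cover); it is a common cause of both.
Each of the other candidates lacks a causal path to at least one of field slope and weed cover, so they do not confound the relationship.

soil compaction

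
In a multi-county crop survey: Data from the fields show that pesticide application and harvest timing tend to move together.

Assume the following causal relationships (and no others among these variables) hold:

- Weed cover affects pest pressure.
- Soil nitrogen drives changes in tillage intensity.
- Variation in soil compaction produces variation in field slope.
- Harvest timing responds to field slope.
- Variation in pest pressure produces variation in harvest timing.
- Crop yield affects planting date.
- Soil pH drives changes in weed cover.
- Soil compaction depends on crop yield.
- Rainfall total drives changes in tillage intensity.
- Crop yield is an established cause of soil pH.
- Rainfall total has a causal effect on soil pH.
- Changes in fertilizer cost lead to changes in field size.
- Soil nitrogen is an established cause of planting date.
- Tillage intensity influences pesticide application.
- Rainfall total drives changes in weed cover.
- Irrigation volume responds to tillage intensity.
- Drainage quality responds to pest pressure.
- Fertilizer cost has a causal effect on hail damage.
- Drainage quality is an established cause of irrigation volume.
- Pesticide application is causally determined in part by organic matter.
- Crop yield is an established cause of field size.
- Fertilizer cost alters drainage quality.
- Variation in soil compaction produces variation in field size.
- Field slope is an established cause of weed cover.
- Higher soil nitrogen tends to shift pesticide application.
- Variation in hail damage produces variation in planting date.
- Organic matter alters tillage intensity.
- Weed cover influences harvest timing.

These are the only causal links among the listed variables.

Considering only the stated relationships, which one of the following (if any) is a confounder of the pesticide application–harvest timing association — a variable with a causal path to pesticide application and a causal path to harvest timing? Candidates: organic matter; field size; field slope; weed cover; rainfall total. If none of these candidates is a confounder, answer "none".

rainfall total

Rainfall total causes pesticide application (rainfall total → tillage intensity → pesticide application) and also causes harvest timing (rainfall total → weed cover → harvest timing); it is a common cause of both.
Each of the other candidates lacks a causal path to at least one of pesticide application and harvest timing, so they do not confound the relationship.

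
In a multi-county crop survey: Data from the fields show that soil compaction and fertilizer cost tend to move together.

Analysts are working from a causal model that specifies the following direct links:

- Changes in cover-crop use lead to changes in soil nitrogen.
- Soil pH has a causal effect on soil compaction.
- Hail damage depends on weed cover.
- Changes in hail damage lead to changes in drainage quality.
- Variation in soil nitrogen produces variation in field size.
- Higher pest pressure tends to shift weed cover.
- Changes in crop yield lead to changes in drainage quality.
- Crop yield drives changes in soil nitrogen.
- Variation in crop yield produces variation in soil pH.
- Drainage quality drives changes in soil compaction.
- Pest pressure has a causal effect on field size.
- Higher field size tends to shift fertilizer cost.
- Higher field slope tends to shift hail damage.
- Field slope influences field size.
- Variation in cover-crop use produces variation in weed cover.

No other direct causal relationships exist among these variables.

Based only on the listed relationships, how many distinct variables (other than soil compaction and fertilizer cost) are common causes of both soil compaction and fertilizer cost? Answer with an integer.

The common causes are: cover-crop use (to soil compaction via cover-crop use → weed cover → hail damage → drainage quality → soil compaction; to fertilizer cost via cover-crop use → soil nitrogen → field size → fertilizer cost); crop yield (to soil compaction via crop yield → drainage quality → soil compaction; to fertilizer cost via crop yield → soil nitrogen → field size → fertilizer cost); field slope (to soil compaction via field slope → hail damage → drainage quality → soil compaction; to fertilizer cost via field slope → field size → fertilizer cost); pest pressure (to soil compaction via pest pressure → weed cover → hail damage → drainage quality → soil compaction; to fertilizer cost via pest pressure → field size → fertilizer cost).
Every other variable lacks a causal path to at least one of soil compaction and fertilizer cost.

4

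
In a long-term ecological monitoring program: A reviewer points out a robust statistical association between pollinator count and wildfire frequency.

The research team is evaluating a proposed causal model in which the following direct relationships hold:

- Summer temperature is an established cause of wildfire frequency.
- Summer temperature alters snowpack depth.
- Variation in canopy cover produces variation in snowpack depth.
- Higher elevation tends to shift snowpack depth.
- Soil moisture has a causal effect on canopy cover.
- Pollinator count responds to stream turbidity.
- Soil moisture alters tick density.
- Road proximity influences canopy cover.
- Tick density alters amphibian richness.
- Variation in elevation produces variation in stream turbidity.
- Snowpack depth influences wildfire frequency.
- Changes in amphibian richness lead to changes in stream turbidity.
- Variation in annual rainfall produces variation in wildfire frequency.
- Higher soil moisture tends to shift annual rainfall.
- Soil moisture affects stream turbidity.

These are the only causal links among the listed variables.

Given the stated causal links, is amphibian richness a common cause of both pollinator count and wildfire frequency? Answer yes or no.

Amphibian richness has no stated causal path to wildfire frequency. A confounder must cause both variables, so amphibian richness does not qualify.

no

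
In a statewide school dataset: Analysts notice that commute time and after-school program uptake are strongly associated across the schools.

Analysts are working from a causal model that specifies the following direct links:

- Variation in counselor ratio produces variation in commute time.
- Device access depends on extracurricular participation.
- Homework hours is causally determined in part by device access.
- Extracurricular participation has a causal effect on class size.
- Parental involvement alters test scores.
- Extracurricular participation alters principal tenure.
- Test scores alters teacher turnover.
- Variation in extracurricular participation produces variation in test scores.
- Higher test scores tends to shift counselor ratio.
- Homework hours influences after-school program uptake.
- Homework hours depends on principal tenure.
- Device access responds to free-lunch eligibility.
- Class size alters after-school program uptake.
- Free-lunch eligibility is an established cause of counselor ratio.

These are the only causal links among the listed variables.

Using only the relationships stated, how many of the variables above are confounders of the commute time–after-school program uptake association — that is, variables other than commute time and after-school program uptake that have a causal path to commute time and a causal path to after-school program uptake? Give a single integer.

2

The common causes are: extracurricular participation (to commute time via extracurricular participation → test scores → counselor ratio → commute time; to after-school program uptake via extracurricular participation → class size → after-school program uptake); free-lunch eligibility (to commute time via free-lunch eligibility → counselor ratio → commute time; to after-school program uptake via free-lunch eligibility → device access → homework hours → after-school program uptake).
Every other variable lacks a causal path to at least one of commute time and after-school program uptake.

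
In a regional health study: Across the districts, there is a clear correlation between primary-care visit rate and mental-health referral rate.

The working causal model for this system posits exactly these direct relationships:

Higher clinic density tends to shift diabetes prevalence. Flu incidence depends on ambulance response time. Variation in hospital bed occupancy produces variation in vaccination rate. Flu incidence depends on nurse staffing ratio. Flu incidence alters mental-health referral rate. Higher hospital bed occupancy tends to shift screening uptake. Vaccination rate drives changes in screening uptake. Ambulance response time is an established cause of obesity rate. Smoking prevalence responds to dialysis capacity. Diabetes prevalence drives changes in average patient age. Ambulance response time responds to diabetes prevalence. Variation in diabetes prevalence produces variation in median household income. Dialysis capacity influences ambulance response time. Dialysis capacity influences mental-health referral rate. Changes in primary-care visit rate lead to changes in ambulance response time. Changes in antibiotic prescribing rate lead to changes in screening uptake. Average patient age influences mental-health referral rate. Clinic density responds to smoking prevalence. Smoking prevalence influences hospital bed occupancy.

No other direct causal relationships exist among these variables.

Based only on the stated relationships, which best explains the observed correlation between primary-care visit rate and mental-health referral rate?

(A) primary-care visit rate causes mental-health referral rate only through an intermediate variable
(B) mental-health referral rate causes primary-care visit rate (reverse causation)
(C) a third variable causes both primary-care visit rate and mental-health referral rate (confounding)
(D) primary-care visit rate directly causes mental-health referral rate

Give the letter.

A

Primary-care visit rate reaches mental-health referral rate through primary-care visit rate → ambulance response time → flu incidence → mental-health referral rate — an indirect causal chain with no direct primary-care visit rate → mental-health referral rate link. No variable causes both primary-care visit rate and mental-health referral rate, so confounding is ruled out; the effect is mediated.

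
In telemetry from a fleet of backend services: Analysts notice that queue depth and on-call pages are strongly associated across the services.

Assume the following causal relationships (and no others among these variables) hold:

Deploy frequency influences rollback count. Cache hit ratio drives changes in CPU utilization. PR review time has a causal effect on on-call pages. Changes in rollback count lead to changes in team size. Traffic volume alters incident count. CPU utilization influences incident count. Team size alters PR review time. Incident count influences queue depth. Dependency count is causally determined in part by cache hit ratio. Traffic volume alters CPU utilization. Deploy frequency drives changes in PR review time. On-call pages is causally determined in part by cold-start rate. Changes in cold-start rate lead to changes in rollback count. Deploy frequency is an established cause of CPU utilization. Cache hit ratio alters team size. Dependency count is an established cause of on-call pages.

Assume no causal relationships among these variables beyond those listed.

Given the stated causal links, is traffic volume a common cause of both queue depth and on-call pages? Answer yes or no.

no

Traffic volume has no stated causal path to on-call pages. A confounder must cause both variables, so traffic volume does not qualify.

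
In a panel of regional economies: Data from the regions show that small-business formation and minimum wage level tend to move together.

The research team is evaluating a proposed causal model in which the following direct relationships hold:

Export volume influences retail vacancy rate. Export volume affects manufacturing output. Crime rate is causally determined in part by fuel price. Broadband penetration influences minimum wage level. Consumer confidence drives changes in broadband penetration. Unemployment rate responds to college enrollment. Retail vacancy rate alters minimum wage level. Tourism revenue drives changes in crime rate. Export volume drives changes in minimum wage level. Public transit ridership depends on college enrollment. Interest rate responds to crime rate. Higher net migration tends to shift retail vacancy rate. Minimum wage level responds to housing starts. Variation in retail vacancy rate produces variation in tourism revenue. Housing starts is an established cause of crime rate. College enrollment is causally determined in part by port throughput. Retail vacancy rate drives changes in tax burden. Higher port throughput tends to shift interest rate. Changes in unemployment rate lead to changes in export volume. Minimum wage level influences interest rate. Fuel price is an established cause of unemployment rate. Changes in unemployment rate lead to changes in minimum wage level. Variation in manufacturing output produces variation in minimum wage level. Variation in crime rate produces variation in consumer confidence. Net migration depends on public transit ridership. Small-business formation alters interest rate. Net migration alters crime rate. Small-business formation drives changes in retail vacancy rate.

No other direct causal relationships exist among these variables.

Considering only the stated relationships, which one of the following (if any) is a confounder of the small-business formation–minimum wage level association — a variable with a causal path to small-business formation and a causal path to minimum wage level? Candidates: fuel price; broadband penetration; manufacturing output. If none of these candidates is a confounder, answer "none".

None of the listed candidates has causal paths to both small-business formation and minimum wage level in the stated relationships, so none is a common cause.

none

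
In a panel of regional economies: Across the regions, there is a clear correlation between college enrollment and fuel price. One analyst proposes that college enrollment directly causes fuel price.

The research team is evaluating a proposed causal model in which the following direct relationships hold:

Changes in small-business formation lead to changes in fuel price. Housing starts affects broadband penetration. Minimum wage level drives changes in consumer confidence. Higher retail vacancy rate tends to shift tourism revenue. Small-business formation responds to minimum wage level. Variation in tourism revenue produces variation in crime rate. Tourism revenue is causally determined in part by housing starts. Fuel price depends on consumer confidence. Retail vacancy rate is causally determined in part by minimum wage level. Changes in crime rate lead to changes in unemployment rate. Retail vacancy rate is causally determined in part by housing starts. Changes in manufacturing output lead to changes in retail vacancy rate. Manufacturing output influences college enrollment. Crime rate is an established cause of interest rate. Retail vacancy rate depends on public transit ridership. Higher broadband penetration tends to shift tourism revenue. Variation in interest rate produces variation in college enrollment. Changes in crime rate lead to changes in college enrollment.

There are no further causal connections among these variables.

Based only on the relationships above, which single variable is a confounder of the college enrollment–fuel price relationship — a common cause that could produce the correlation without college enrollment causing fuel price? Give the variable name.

Minimum wage level has a causal path to college enrollment (minimum wage level → retail vacancy rate → tourism revenue → crime rate → college enrollment) and a separate causal path to fuel price (minimum wage level → small-business formation → fuel price), so it is a common cause of both.
No stated relationship gives college enrollment a causal route to fuel price, so the correlation is explained by the shared upstream cause rather than a direct effect.

minimum wage level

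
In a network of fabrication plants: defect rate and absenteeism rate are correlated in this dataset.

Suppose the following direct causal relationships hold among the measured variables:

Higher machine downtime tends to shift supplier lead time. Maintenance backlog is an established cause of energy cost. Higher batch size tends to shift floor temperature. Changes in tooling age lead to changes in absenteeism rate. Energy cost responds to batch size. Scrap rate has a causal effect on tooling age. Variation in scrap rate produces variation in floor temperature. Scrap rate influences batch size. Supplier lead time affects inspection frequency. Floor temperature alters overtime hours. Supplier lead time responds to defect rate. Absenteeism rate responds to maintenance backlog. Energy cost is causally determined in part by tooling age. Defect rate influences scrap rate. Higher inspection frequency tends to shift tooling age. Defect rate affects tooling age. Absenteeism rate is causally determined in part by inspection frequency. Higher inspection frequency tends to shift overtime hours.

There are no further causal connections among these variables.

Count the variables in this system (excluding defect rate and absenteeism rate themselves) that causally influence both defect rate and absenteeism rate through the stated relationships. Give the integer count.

0

No listed variable has a causal path to both defect rate and absenteeism rate, so there are no common causes.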